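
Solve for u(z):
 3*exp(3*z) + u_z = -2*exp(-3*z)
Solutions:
 u(z) = C1 - exp(3*z) + 2*exp(-3*z)/3


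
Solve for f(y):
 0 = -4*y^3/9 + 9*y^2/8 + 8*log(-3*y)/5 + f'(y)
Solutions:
 f(y) = C1 + y^4/9 - 3*y^3/8 - 8*y*log(-y)/5 + 8*y*(1 - log(3))/5


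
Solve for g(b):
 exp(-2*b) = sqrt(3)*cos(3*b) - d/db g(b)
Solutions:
 g(b) = C1 + sqrt(3)*sin(3*b)/3 + exp(-2*b)/2


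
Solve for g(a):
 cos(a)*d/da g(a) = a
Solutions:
 g(a) = C1 + Integral(a/cos(a), a)


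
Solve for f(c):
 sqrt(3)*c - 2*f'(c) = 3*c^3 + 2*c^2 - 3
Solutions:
 f(c) = C1 - 3*c^4/8 - c^3/3 + sqrt(3)*c^2/4 + 3*c/2


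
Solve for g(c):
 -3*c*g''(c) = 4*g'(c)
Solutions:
 g(c) = C1 + C2/c^(1/3)


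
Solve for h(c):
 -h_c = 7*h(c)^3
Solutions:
 h(c) = -sqrt(2)*sqrt(-1/(C1 - 7*c))/2
 h(c) = sqrt(2)*sqrt(-1/(C1 - 7*c))/2


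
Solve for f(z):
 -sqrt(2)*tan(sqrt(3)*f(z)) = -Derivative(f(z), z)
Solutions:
 f(z) = sqrt(3)*(pi - asin(C1*exp(sqrt(6)*z)))/3
 f(z) = sqrt(3)*asin(C1*exp(sqrt(6)*z))/3


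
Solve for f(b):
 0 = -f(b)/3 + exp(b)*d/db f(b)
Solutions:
 f(b) = C1*exp(-exp(-b)/3)


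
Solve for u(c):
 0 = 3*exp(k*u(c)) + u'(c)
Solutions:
 u(c) = Piecewise((log(1/(C1*k + 3*c*k))/k, Ne(k, 0)), (nan, True))
 u(c) = Piecewise((C1 - 3*c, Eq(k, 0)), (nan, True))


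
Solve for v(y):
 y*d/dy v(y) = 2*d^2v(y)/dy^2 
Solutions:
 v(y) = C1 + C2*erfi(y/2)


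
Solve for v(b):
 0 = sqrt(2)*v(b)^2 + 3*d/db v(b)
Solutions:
 v(b) = 3/(C1 + sqrt(2)*b)


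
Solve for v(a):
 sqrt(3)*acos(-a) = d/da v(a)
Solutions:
 v(a) = C1 + sqrt(3)*(a*acos(-a) + sqrt(1 - a^2))


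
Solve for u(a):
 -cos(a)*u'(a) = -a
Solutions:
 u(a) = C1 + Integral(a/cos(a), a)


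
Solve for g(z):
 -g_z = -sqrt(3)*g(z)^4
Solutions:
 g(z) = (-1/(C1 + 3*sqrt(3)*z))^(1/3)
 g(z) = (-1/(C1 + sqrt(3)*z))^(1/3)*(-3^(2/3) - 3*3^(1/6)*I)/6
 g(z) = (-1/(C1 + sqrt(3)*z))^(1/3)*(-3^(2/3) + 3*3^(1/6)*I)/6


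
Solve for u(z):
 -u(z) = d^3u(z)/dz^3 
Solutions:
 u(z) = C3*exp(-z) + (C1*sin(sqrt(3)*z/2) + C2*cos(sqrt(3)*z/2))*exp(z/2)


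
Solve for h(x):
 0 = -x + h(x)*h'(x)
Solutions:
 h(x) = -sqrt(C1 + x^2)
 h(x) = sqrt(C1 + x^2)


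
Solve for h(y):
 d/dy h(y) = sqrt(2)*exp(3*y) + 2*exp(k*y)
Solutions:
 h(y) = C1 + sqrt(2)*exp(3*y)/3 + 2*exp(k*y)/k


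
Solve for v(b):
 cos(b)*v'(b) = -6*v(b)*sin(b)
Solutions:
 v(b) = C1*cos(b)^6


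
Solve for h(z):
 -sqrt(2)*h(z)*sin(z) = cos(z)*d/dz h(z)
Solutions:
 h(z) = C1*cos(z)^(sqrt(2))


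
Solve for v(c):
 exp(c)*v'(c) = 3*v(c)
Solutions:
 v(c) = C1*exp(-3*exp(-c))


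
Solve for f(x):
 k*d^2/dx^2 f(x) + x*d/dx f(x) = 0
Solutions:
 f(x) = C1 + C2*sqrt(k)*erf(sqrt(2)*x*sqrt(1/k)/2)


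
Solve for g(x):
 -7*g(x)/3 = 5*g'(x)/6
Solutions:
 g(x) = C1*exp(-14*x/5)


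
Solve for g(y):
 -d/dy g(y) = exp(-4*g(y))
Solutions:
 g(y) = log(-I*(C1 - 4*y)^(1/4))
 g(y) = log(I*(C1 - 4*y)^(1/4))
 g(y) = log(-(C1 - 4*y)^(1/4))
 g(y) = log(C1 - 4*y)/4


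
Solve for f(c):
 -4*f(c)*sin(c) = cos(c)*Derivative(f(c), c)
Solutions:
 f(c) = C1*cos(c)^4


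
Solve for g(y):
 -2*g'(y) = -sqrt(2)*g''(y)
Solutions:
 g(y) = C1 + C2*exp(sqrt(2)*y)


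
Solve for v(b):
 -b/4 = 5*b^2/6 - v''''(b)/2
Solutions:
 v(b) = C1 + C2*b + C3*b^2 + C4*b^3 + b^6/216 + b^5/240


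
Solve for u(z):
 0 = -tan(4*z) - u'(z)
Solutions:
 u(z) = C1 + log(cos(4*z))/4


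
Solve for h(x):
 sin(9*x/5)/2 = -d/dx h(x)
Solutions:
 h(x) = C1 + 5*cos(9*x/5)/18


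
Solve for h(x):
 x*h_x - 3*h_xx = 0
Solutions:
 h(x) = C1 + C2*erfi(sqrt(6)*x/6)


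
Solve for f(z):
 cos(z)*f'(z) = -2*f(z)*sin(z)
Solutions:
 f(z) = C1*cos(z)^2


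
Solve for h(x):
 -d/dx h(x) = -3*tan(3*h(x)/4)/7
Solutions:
 h(x) = -4*asin(C1*exp(9*x/28))/3 + 4*pi/3
 h(x) = 4*asin(C1*exp(9*x/28))/3


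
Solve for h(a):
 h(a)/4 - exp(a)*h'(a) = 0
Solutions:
 h(a) = C1*exp(-exp(-a)/4)


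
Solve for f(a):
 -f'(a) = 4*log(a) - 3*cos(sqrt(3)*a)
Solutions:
 f(a) = C1 - 4*a*log(a) + 4*a + sqrt(3)*sin(sqrt(3)*a)


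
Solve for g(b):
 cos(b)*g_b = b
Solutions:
 g(b) = C1 + Integral(b/cos(b), b)


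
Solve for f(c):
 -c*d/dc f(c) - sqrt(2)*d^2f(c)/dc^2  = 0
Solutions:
 f(c) = C1 + C2*erf(2^(1/4)*c/2)


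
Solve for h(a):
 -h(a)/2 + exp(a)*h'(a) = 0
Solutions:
 h(a) = C1*exp(-exp(-a)/2)


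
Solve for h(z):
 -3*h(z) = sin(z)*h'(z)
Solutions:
 h(z) = C1*(cos(z) + 1)^(3/2)/(cos(z) - 1)^(3/2)


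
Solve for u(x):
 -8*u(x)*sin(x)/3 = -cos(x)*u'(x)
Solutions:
 u(x) = C1/cos(x)^(8/3)


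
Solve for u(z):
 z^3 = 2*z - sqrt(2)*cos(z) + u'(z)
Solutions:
 u(z) = C1 + z^4/4 - z^2 + sqrt(2)*sin(z)


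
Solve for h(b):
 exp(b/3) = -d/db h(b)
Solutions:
 h(b) = C1 - 3*exp(b/3)


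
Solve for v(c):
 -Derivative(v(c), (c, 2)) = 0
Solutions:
 v(c) = C1 + C2*c


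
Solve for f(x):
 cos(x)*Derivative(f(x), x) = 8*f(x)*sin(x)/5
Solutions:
 f(x) = C1/cos(x)^(8/5)


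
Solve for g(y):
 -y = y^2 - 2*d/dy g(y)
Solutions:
 g(y) = C1 + y^3/6 + y^2/4


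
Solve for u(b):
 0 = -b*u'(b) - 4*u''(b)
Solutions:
 u(b) = C1 + C2*erf(sqrt(2)*b/4)


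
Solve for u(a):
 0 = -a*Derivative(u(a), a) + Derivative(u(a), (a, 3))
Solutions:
 u(a) = C1 + Integral(C2*airyai(a) + C3*airybi(a), a)


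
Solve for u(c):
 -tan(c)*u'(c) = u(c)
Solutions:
 u(c) = C1/sin(c)


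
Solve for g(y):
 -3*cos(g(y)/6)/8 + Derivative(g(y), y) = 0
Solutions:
 -3*y/8 - 3*log(sin(g(y)/6) - 1) + 3*log(sin(g(y)/6) + 1) = C1


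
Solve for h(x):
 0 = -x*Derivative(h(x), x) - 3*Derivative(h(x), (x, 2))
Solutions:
 h(x) = C1 + C2*erf(sqrt(6)*x/6)


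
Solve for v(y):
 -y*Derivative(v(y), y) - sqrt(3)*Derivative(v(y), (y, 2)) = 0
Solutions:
 v(y) = C1 + C2*erf(sqrt(2)*3^(3/4)*y/6)


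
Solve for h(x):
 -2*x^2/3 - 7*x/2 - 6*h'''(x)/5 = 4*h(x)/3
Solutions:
 h(x) = C3*exp(-30^(1/3)*x/3) - x^2/2 - 21*x/8 + (C1*sin(10^(1/3)*3^(5/6)*x/6) + C2*cos(10^(1/3)*3^(5/6)*x/6))*exp(30^(1/3)*x/6)


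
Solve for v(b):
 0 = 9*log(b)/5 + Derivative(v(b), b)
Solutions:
 v(b) = C1 - 9*b*log(b)/5 + 9*b/5


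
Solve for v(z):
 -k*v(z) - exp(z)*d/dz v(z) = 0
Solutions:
 v(z) = C1*exp(k*exp(-z))


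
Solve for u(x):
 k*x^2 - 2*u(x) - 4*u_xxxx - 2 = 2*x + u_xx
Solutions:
 u(x) = k*x^2/2 - k/2 - x + (C1*sin(2^(3/4)*x*cos(atan(sqrt(31))/2)/2) + C2*cos(2^(3/4)*x*cos(atan(sqrt(31))/2)/2))*exp(-2^(3/4)*x*sin(atan(sqrt(31))/2)/2) + (C3*sin(2^(3/4)*x*cos(atan(sqrt(31))/2)/2) + C4*cos(2^(3/4)*x*cos(atan(sqrt(31))/2)/2))*exp(2^(3/4)*x*sin(atan(sqrt(31))/2)/2) - 1


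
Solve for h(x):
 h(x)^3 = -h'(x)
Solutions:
 h(x) = -sqrt(2)*sqrt(-1/(C1 - x))/2
 h(x) = sqrt(2)*sqrt(-1/(C1 - x))/2


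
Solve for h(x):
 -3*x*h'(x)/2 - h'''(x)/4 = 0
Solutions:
 h(x) = C1 + Integral(C2*airyai(-6^(1/3)*x) + C3*airybi(-6^(1/3)*x), x)


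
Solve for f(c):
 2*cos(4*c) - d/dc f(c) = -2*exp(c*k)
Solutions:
 f(c) = C1 + sin(4*c)/2 + 2*exp(c*k)/k


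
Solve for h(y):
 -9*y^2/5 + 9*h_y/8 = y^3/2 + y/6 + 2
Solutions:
 h(y) = C1 + y^4/9 + 8*y^3/15 + 2*y^2/27 + 16*y/9


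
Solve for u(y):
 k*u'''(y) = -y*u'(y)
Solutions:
 u(y) = C1 + Integral(C2*airyai(y*(-1/k)^(1/3)) + C3*airybi(y*(-1/k)^(1/3)), y)


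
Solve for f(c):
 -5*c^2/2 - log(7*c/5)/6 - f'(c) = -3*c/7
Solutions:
 f(c) = C1 - 5*c^3/6 + 3*c^2/14 - c*log(c)/6 - c*log(7)/6 + c/6 + c*log(5)/6


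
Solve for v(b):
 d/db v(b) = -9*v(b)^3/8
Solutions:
 v(b) = -2*sqrt(-1/(C1 - 9*b))
 v(b) = 2*sqrt(-1/(C1 - 9*b))


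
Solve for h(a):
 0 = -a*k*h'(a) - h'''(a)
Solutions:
 h(a) = C1 + Integral(C2*airyai(a*(-k)^(1/3)) + C3*airybi(a*(-k)^(1/3)), a)


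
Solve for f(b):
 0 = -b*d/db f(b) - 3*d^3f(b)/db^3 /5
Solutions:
 f(b) = C1 + Integral(C2*airyai(-3^(2/3)*5^(1/3)*b/3) + C3*airybi(-3^(2/3)*5^(1/3)*b/3), b)


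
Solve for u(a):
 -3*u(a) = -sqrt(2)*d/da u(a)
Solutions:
 u(a) = C1*exp(3*sqrt(2)*a/2)


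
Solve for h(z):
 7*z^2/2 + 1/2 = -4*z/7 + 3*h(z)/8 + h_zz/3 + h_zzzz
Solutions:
 h(z) = 28*z^2/3 + 32*z/21 + (C1*sin(6^(1/4)*z*cos(atan(5*sqrt(2)/2)/2)/2) + C2*cos(6^(1/4)*z*cos(atan(5*sqrt(2)/2)/2)/2))*exp(-6^(1/4)*z*sin(atan(5*sqrt(2)/2)/2)/2) + (C3*sin(6^(1/4)*z*cos(atan(5*sqrt(2)/2)/2)/2) + C4*cos(6^(1/4)*z*cos(atan(5*sqrt(2)/2)/2)/2))*exp(6^(1/4)*z*sin(atan(5*sqrt(2)/2)/2)/2) - 412/27


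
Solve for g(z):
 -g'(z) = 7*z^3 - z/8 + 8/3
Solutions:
 g(z) = C1 - 7*z^4/4 + z^2/16 - 8*z/3


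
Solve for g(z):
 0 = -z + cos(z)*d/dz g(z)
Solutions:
 g(z) = C1 + Integral(z/cos(z), z)


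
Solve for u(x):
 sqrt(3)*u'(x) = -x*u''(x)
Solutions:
 u(x) = C1 + C2*x^(1 - sqrt(3))


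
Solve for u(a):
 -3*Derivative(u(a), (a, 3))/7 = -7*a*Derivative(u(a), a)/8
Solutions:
 u(a) = C1 + Integral(C2*airyai(21^(2/3)*a/6) + C3*airybi(21^(2/3)*a/6), a)


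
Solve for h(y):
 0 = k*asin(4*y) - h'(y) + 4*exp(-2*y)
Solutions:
 h(y) = C1 + k*y*asin(4*y) + k*sqrt(1 - 16*y^2)/4 - 2*exp(-2*y)


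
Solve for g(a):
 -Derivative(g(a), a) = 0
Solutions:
 g(a) = C1


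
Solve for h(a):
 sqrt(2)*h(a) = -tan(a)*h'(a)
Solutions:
 h(a) = C1/sin(a)^(sqrt(2))


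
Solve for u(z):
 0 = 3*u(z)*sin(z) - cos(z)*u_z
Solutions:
 u(z) = C1/cos(z)^3


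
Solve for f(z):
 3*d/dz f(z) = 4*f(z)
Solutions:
 f(z) = C1*exp(4*z/3)


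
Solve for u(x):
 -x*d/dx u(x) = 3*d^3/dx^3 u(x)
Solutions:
 u(x) = C1 + Integral(C2*airyai(-3^(2/3)*x/3) + C3*airybi(-3^(2/3)*x/3), x)


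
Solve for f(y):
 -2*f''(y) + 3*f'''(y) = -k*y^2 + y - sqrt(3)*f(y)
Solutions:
 f(y) = C1*exp(y*(8*2^(1/3)/(-16 + sqrt(-256 + (-16 + 243*sqrt(3))^2) + 243*sqrt(3))^(1/3) + 8 + 2^(2/3)*(-16 + sqrt(-256 + (-16 + 243*sqrt(3))^2) + 243*sqrt(3))^(1/3))/36)*sin(2^(1/3)*sqrt(3)*y*(-2^(1/3)*(-16 + 27*sqrt(-256/729 + (-16/27 + 9*sqrt(3))^2) + 243*sqrt(3))^(1/3) + 8/(-16 + 27*sqrt(-256/729 + (-16/27 + 9*sqrt(3))^2) + 243*sqrt(3))^(1/3))/36) + C2*exp(y*(8*2^(1/3)/(-16 + sqrt(-256 + (-16 + 243*sqrt(3))^2) + 243*sqrt(3))^(1/3) + 8 + 2^(2/3)*(-16 + sqrt(-256 + (-16 + 243*sqrt(3))^2) + 243*sqrt(3))^(1/3))/36)*cos(2^(1/3)*sqrt(3)*y*(-2^(1/3)*(-16 + 27*sqrt(-256/729 + (-16/27 + 9*sqrt(3))^2) + 243*sqrt(3))^(1/3) + 8/(-16 + 27*sqrt(-256/729 + (-16/27 + 9*sqrt(3))^2) + 243*sqrt(3))^(1/3))/36) + C3*exp(y*(-2^(2/3)*(-16 + sqrt(-256 + (-16 + 243*sqrt(3))^2) + 243*sqrt(3))^(1/3) - 8*2^(1/3)/(-16 + sqrt(-256 + (-16 + 243*sqrt(3))^2) + 243*sqrt(3))^(1/3) + 4)/18) - sqrt(3)*k*y^2/3 - 4*k/3 + sqrt(3)*y/3


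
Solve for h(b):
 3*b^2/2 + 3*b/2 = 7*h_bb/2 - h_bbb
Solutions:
 h(b) = C1 + C2*b + C3*exp(7*b/2) + b^4/28 + 11*b^3/98 + 33*b^2/343


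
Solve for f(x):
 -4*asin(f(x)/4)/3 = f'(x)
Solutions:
 Integral(1/asin(_y/4), (_y, f(x))) = C1 - 4*x/3


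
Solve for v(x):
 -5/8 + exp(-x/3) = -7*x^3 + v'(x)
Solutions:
 v(x) = C1 + 7*x^4/4 - 5*x/8 - 3*exp(-x/3)


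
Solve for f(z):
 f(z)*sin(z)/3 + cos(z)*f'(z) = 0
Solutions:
 f(z) = C1*cos(z)^(1/3)


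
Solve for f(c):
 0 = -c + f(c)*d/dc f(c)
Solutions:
 f(c) = -sqrt(C1 + c^2)
 f(c) = sqrt(C1 + c^2)


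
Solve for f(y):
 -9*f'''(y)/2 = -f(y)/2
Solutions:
 f(y) = C3*exp(3^(1/3)*y/3) + (C1*sin(3^(5/6)*y/6) + C2*cos(3^(5/6)*y/6))*exp(-3^(1/3)*y/6)


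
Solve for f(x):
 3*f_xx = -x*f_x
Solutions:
 f(x) = C1 + C2*erf(sqrt(6)*x/6)


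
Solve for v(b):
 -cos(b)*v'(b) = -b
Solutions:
 v(b) = C1 + Integral(b/cos(b), b)


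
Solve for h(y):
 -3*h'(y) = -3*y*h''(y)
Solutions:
 h(y) = C1 + C2*y^2


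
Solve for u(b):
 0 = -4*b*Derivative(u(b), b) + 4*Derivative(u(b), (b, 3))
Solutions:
 u(b) = C1 + Integral(C2*airyai(b) + C3*airybi(b), b)


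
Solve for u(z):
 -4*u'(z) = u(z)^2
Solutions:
 u(z) = 4/(C1 + z)


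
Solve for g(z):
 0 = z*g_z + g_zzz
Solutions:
 g(z) = C1 + Integral(C2*airyai(-z) + C3*airybi(-z), z)


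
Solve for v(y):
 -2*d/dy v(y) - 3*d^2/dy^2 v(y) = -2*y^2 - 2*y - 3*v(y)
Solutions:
 v(y) = C1*exp(y*(-1 + sqrt(10))/3) + C2*exp(-y*(1 + sqrt(10))/3) - 2*y^2/3 - 14*y/9 - 64/27


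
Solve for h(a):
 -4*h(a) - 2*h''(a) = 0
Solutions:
 h(a) = C1*sin(sqrt(2)*a) + C2*cos(sqrt(2)*a)


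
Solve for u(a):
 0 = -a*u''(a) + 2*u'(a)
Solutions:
 u(a) = C1 + C2*a^3


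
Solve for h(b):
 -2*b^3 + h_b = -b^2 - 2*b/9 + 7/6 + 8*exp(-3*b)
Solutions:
 h(b) = C1 + b^4/2 - b^3/3 - b^2/9 + 7*b/6 - 8*exp(-3*b)/3


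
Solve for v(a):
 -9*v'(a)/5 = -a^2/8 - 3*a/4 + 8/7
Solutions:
 v(a) = C1 + 5*a^3/216 + 5*a^2/24 - 40*a/63


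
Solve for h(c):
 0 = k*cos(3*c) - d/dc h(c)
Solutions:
 h(c) = C1 + k*sin(3*c)/3


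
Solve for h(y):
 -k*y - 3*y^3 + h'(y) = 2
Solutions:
 h(y) = C1 + k*y^2/2 + 3*y^4/4 + 2*y


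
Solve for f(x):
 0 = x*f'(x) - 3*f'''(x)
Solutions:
 f(x) = C1 + Integral(C2*airyai(3^(2/3)*x/3) + C3*airybi(3^(2/3)*x/3), x)


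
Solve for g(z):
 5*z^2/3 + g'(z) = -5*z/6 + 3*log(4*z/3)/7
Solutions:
 g(z) = C1 - 5*z^3/9 - 5*z^2/12 + 3*z*log(z)/7 - 3*z*log(3)/7 - 3*z/7 + 6*z*log(2)/7


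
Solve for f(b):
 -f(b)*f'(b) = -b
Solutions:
 f(b) = -sqrt(C1 + b^2)
 f(b) = sqrt(C1 + b^2)


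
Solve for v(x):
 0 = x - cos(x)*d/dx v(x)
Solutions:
 v(x) = C1 + Integral(x/cos(x), x)


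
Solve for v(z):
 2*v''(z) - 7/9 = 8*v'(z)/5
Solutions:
 v(z) = C1 + C2*exp(4*z/5) - 35*z/72


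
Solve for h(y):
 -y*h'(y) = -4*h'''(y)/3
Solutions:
 h(y) = C1 + Integral(C2*airyai(6^(1/3)*y/2) + C3*airybi(6^(1/3)*y/2), y)


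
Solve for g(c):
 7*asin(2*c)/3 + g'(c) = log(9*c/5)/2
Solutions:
 g(c) = C1 + c*log(c)/2 - 7*c*asin(2*c)/3 - c*log(5)/2 - c/2 + c*log(3) - 7*sqrt(1 - 4*c^2)/6


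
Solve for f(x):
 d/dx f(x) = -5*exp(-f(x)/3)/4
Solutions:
 f(x) = 3*log(C1 - 5*x/12)


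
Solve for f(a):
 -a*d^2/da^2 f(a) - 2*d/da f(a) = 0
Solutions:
 f(a) = C1 + C2/a


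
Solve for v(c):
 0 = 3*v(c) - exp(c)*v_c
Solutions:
 v(c) = C1*exp(-3*exp(-c))


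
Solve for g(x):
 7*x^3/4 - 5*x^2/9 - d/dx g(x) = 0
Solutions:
 g(x) = C1 + 7*x^4/16 - 5*x^3/27


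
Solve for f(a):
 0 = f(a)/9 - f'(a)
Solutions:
 f(a) = C1*exp(a/9)


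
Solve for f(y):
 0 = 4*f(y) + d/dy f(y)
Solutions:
 f(y) = C1*exp(-4*y)


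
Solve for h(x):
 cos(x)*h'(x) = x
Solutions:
 h(x) = C1 + Integral(x/cos(x), x)


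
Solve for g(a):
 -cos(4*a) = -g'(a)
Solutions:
 g(a) = C1 + sin(4*a)/4


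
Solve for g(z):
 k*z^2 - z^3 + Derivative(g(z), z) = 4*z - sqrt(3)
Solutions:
 g(z) = C1 - k*z^3/3 + z^4/4 + 2*z^2 - sqrt(3)*z


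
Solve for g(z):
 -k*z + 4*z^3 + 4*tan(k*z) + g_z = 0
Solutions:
 g(z) = C1 + k*z^2/2 - z^4 - 4*Piecewise((-log(cos(k*z))/k, Ne(k, 0)), (0, True))


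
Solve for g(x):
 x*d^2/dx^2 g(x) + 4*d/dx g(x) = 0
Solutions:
 g(x) = C1 + C2/x^3


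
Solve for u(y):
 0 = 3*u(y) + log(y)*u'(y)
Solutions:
 u(y) = C1*exp(-3*li(y))


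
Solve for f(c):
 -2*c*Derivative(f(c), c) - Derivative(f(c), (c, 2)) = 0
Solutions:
 f(c) = C1 + C2*erf(c)


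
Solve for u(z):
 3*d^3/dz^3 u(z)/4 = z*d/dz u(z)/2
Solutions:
 u(z) = C1 + Integral(C2*airyai(2^(1/3)*3^(2/3)*z/3) + C3*airybi(2^(1/3)*3^(2/3)*z/3), z)


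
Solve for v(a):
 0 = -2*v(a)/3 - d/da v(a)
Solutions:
 v(a) = C1*exp(-2*a/3)


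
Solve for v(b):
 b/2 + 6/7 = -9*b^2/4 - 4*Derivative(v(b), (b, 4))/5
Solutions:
 v(b) = C1 + C2*b + C3*b^2 + C4*b^3 - b^6/128 - b^5/192 - 5*b^4/112


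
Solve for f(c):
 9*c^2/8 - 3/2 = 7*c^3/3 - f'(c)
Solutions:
 f(c) = C1 + 7*c^4/12 - 3*c^3/8 + 3*c/2


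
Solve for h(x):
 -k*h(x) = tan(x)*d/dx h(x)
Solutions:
 h(x) = C1*exp(-k*log(sin(x)))


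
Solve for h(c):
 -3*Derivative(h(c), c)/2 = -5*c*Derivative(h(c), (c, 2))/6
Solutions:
 h(c) = C1 + C2*c^(14/5)


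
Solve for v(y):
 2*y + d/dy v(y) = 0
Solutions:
 v(y) = C1 - y^2


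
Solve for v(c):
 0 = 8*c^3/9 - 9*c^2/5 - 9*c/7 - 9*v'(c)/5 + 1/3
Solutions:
 v(c) = C1 + 10*c^4/81 - c^3/3 - 5*c^2/14 + 5*c/27


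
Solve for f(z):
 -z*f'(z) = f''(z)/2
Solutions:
 f(z) = C1 + C2*erf(z)


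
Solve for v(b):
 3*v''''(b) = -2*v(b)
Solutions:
 v(b) = (C1*sin(6^(3/4)*b/6) + C2*cos(6^(3/4)*b/6))*exp(-6^(3/4)*b/6) + (C3*sin(6^(3/4)*b/6) + C4*cos(6^(3/4)*b/6))*exp(6^(3/4)*b/6)


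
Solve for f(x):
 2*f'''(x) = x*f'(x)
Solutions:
 f(x) = C1 + Integral(C2*airyai(2^(2/3)*x/2) + C3*airybi(2^(2/3)*x/2), x)


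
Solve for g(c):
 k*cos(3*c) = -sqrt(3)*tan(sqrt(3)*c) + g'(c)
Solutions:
 g(c) = C1 + k*sin(3*c)/3 - log(cos(sqrt(3)*c))


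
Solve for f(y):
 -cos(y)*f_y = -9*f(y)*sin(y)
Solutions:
 f(y) = C1/cos(y)^9


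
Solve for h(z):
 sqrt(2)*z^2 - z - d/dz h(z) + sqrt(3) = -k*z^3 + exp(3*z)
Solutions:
 h(z) = C1 + k*z^4/4 + sqrt(2)*z^3/3 - z^2/2 + sqrt(3)*z - exp(3*z)/3


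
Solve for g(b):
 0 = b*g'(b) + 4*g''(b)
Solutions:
 g(b) = C1 + C2*erf(sqrt(2)*b/4)


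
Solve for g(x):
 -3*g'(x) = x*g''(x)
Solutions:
 g(x) = C1 + C2/x^2


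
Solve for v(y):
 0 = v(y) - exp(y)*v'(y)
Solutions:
 v(y) = C1*exp(-exp(-y))


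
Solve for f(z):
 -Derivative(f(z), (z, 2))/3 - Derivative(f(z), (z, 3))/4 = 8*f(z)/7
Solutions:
 f(z) = C1*exp(z*(-28 + 14*2^(2/3)*7^(1/3)/(27*sqrt(785) + 757)^(1/3) + 2^(1/3)*7^(2/3)*(27*sqrt(785) + 757)^(1/3))/63)*sin(14^(1/3)*sqrt(3)*z*(-7^(1/3)*(27*sqrt(785) + 757)^(1/3) + 14*2^(1/3)/(27*sqrt(785) + 757)^(1/3))/63) + C2*exp(z*(-28 + 14*2^(2/3)*7^(1/3)/(27*sqrt(785) + 757)^(1/3) + 2^(1/3)*7^(2/3)*(27*sqrt(785) + 757)^(1/3))/63)*cos(14^(1/3)*sqrt(3)*z*(-7^(1/3)*(27*sqrt(785) + 757)^(1/3) + 14*2^(1/3)/(27*sqrt(785) + 757)^(1/3))/63) + C3*exp(-2*z*(14*2^(2/3)*7^(1/3)/(27*sqrt(785) + 757)^(1/3) + 14 + 2^(1/3)*7^(2/3)*(27*sqrt(785) + 757)^(1/3))/63)


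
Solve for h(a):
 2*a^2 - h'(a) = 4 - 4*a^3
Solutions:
 h(a) = C1 + a^4 + 2*a^3/3 - 4*a


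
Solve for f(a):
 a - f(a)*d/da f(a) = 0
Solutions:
 f(a) = -sqrt(C1 + a^2)
 f(a) = sqrt(C1 + a^2)


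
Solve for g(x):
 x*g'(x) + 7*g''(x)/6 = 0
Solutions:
 g(x) = C1 + C2*erf(sqrt(21)*x/7)


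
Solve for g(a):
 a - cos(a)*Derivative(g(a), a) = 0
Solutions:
 g(a) = C1 + Integral(a/cos(a), a)


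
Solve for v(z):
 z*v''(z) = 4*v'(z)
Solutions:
 v(z) = C1 + C2*z^5


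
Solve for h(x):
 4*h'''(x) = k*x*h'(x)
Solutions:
 h(x) = C1 + Integral(C2*airyai(2^(1/3)*k^(1/3)*x/2) + C3*airybi(2^(1/3)*k^(1/3)*x/2), x)


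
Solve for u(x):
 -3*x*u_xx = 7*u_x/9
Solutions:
 u(x) = C1 + C2*x^(20/27)


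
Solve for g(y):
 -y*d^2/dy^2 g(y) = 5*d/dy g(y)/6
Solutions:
 g(y) = C1 + C2*y^(1/6)


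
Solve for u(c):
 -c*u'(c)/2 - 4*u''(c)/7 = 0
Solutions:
 u(c) = C1 + C2*erf(sqrt(7)*c/4)


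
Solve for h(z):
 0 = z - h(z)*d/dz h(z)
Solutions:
 h(z) = -sqrt(C1 + z^2)
 h(z) = sqrt(C1 + z^2)


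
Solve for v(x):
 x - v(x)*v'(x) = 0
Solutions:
 v(x) = -sqrt(C1 + x^2)
 v(x) = sqrt(C1 + x^2)


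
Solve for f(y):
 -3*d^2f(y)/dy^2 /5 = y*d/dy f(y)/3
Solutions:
 f(y) = C1 + C2*erf(sqrt(10)*y/6)


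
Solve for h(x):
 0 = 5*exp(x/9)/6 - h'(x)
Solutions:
 h(x) = C1 + 15*exp(x/9)/2


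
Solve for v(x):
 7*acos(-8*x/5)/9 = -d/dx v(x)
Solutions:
 v(x) = C1 - 7*x*acos(-8*x/5)/9 - 7*sqrt(25 - 64*x^2)/72


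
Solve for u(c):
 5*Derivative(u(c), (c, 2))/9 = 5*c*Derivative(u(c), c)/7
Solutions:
 u(c) = C1 + C2*erfi(3*sqrt(14)*c/14)


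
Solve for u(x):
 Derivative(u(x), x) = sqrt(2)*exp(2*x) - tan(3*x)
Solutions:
 u(x) = C1 + sqrt(2)*exp(2*x)/2 + log(cos(3*x))/3


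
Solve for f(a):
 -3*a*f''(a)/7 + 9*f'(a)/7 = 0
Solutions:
 f(a) = C1 + C2*a^4


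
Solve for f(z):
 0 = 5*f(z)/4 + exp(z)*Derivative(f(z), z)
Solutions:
 f(z) = C1*exp(5*exp(-z)/4)


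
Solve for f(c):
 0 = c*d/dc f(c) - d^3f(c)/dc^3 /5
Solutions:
 f(c) = C1 + Integral(C2*airyai(5^(1/3)*c) + C3*airybi(5^(1/3)*c), c)


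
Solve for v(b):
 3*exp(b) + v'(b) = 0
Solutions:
 v(b) = C1 - 3*exp(b)


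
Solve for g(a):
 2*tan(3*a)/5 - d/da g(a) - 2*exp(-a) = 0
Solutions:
 g(a) = C1 + log(tan(3*a)^2 + 1)/15 + 2*exp(-a)


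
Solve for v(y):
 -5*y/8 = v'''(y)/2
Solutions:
 v(y) = C1 + C2*y + C3*y^2 - 5*y^4/96


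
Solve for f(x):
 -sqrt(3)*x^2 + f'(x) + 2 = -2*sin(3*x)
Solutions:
 f(x) = C1 + sqrt(3)*x^3/3 - 2*x + 2*cos(3*x)/3


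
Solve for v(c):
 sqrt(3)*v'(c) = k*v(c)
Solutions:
 v(c) = C1*exp(sqrt(3)*c*k/3)


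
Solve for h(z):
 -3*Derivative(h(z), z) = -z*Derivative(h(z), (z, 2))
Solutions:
 h(z) = C1 + C2*z^4


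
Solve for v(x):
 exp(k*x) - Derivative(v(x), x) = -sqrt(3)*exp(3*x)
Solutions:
 v(x) = C1 + sqrt(3)*exp(3*x)/3 + exp(k*x)/k


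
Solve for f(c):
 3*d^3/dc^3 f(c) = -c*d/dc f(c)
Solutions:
 f(c) = C1 + Integral(C2*airyai(-3^(2/3)*c/3) + C3*airybi(-3^(2/3)*c/3), c)


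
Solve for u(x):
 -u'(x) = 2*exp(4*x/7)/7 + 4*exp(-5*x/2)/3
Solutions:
 u(x) = C1 - exp(4*x/7)/2 + 8*exp(-5*x/2)/15


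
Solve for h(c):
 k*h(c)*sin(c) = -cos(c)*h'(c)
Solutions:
 h(c) = C1*exp(k*log(cos(c)))


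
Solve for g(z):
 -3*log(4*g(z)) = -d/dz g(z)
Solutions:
 -Integral(1/(log(_y) + 2*log(2)), (_y, g(z)))/3 = C1 - z


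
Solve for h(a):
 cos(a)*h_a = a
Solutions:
 h(a) = C1 + Integral(a/cos(a), a)


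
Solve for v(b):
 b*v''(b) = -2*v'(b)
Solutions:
 v(b) = C1 + C2/b


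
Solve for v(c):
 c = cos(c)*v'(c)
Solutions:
 v(c) = C1 + Integral(c/cos(c), c)


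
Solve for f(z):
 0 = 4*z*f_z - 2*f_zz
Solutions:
 f(z) = C1 + C2*erfi(z)


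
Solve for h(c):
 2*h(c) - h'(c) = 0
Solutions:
 h(c) = C1*exp(2*c)


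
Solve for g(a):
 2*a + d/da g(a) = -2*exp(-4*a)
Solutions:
 g(a) = C1 - a^2 + exp(-4*a)/2


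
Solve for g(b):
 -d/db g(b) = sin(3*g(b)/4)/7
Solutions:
 b/7 + 2*log(cos(3*g(b)/4) - 1)/3 - 2*log(cos(3*g(b)/4) + 1)/3 = C1


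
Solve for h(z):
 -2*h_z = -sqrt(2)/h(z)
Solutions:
 h(z) = -sqrt(C1 + sqrt(2)*z)
 h(z) = sqrt(C1 + sqrt(2)*z)


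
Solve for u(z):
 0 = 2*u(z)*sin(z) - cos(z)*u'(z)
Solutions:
 u(z) = C1/cos(z)^2


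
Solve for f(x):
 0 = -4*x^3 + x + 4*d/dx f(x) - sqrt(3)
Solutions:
 f(x) = C1 + x^4/4 - x^2/8 + sqrt(3)*x/4


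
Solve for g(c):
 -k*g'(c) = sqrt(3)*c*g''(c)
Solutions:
 g(c) = C1 + c^(-sqrt(3)*re(k)/3 + 1)*(C2*sin(sqrt(3)*log(c)*Abs(im(k))/3) + C3*cos(sqrt(3)*log(c)*im(k)/3))


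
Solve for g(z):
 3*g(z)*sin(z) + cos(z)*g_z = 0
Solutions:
 g(z) = C1*cos(z)^3


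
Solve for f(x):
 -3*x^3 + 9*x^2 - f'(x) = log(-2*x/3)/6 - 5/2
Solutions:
 f(x) = C1 - 3*x^4/4 + 3*x^3 - x*log(-x)/6 + x*(-log(2) + log(3) + 16)/6


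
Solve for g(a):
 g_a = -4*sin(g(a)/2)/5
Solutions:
 4*a/5 + log(cos(g(a)/2) - 1) - log(cos(g(a)/2) + 1) = C1


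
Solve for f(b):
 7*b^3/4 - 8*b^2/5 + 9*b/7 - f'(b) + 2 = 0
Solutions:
 f(b) = C1 + 7*b^4/16 - 8*b^3/15 + 9*b^2/14 + 2*b


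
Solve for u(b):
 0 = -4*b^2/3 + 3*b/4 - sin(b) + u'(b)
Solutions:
 u(b) = C1 + 4*b^3/9 - 3*b^2/8 - cos(b)


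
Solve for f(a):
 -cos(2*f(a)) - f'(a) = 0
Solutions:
 f(a) = -asin((C1 + exp(4*a))/(C1 - exp(4*a)))/2 + pi/2
 f(a) = asin((C1 + exp(4*a))/(C1 - exp(4*a)))/2


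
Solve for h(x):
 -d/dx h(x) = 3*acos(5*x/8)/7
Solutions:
 h(x) = C1 - 3*x*acos(5*x/8)/7 + 3*sqrt(64 - 25*x^2)/35


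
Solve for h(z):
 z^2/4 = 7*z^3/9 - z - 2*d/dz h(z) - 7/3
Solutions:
 h(z) = C1 + 7*z^4/72 - z^3/24 - z^2/4 - 7*z/6


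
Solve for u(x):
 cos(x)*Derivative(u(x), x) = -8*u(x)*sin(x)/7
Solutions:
 u(x) = C1*cos(x)^(8/7)


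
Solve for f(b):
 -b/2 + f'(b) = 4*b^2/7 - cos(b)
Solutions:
 f(b) = C1 + 4*b^3/21 + b^2/4 - sin(b)


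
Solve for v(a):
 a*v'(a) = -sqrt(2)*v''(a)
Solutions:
 v(a) = C1 + C2*erf(2^(1/4)*a/2)


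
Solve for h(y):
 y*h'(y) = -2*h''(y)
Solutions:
 h(y) = C1 + C2*erf(y/2)


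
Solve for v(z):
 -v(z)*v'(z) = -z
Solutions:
 v(z) = -sqrt(C1 + z^2)
 v(z) = sqrt(C1 + z^2)


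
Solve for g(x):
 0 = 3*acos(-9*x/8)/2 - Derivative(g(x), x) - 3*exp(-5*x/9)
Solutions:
 g(x) = C1 + 3*x*acos(-9*x/8)/2 + sqrt(64 - 81*x^2)/6 + 27*exp(-5*x/9)/5


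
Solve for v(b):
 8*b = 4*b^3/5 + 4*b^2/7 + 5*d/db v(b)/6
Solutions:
 v(b) = C1 - 6*b^4/25 - 8*b^3/35 + 24*b^2/5


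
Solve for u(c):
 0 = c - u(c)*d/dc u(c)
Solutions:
 u(c) = -sqrt(C1 + c^2)
 u(c) = sqrt(C1 + c^2)


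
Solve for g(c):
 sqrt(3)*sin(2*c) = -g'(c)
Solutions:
 g(c) = C1 + sqrt(3)*cos(2*c)/2


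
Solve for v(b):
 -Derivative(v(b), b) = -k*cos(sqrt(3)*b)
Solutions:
 v(b) = C1 + sqrt(3)*k*sin(sqrt(3)*b)/3


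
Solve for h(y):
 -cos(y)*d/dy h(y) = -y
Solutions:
 h(y) = C1 + Integral(y/cos(y), y)


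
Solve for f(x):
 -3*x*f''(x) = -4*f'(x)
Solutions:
 f(x) = C1 + C2*x^(7/3)


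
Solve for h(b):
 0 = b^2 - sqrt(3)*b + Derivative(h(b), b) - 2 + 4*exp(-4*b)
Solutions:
 h(b) = C1 - b^3/3 + sqrt(3)*b^2/2 + 2*b + exp(-4*b)


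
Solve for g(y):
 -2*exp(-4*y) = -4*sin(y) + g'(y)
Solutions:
 g(y) = C1 - 4*cos(y) + exp(-4*y)/2


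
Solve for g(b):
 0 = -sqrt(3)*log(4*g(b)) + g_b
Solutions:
 -sqrt(3)*Integral(1/(log(_y) + 2*log(2)), (_y, g(b)))/3 = C1 - b


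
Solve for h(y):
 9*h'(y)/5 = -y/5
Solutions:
 h(y) = C1 - y^2/18


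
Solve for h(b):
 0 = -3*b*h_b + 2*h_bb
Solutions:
 h(b) = C1 + C2*erfi(sqrt(3)*b/2)


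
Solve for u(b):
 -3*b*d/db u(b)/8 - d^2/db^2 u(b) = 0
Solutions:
 u(b) = C1 + C2*erf(sqrt(3)*b/4)


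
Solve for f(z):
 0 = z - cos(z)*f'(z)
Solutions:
 f(z) = C1 + Integral(z/cos(z), z)


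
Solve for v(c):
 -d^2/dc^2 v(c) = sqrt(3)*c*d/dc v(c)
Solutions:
 v(c) = C1 + C2*erf(sqrt(2)*3^(1/4)*c/2)


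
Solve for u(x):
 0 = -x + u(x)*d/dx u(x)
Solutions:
 u(x) = -sqrt(C1 + x^2)
 u(x) = sqrt(C1 + x^2)


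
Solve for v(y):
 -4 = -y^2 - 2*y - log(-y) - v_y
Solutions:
 v(y) = C1 - y^3/3 - y^2 - y*log(-y) + 5*y


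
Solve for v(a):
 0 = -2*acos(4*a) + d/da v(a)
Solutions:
 v(a) = C1 + 2*a*acos(4*a) - sqrt(1 - 16*a^2)/2


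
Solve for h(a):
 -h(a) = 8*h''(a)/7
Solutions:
 h(a) = C1*sin(sqrt(14)*a/4) + C2*cos(sqrt(14)*a/4)


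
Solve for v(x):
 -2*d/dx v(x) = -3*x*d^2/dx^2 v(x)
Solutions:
 v(x) = C1 + C2*x^(5/3)


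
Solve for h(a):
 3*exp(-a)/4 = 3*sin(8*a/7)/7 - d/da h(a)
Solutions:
 h(a) = C1 - 3*cos(8*a/7)/8 + 3*exp(-a)/4


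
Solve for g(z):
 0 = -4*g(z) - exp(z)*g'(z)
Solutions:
 g(z) = C1*exp(4*exp(-z))


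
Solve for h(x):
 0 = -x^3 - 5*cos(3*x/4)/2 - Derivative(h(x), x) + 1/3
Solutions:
 h(x) = C1 - x^4/4 + x/3 - 10*sin(3*x/4)/3


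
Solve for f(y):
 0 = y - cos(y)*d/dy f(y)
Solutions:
 f(y) = C1 + Integral(y/cos(y), y)


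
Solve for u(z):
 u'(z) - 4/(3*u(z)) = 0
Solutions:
 u(z) = -sqrt(C1 + 24*z)/3
 u(z) = sqrt(C1 + 24*z)/3


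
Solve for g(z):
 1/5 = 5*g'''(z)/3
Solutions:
 g(z) = C1 + C2*z + C3*z^2 + z^3/50


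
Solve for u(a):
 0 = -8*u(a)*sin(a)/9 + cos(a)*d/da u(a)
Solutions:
 u(a) = C1/cos(a)^(8/9)


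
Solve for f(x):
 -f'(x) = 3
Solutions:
 f(x) = C1 - 3*x


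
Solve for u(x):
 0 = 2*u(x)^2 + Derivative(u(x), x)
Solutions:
 u(x) = 1/(C1 + 2*x)


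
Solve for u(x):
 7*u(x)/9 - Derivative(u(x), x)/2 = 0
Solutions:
 u(x) = C1*exp(14*x/9)


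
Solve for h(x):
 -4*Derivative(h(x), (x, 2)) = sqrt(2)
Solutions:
 h(x) = C1 + C2*x - sqrt(2)*x^2/8


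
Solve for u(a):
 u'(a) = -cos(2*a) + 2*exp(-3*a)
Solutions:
 u(a) = C1 - sin(2*a)/2 - 2*exp(-3*a)/3


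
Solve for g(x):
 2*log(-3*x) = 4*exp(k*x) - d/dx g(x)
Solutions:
 g(x) = C1 - 2*x*log(-x) + 2*x*(1 - log(3)) + Piecewise((4*exp(k*x)/k, Ne(k, 0)), (4*x, True))


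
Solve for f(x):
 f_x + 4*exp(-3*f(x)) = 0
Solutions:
 f(x) = log(C1 - 12*x)/3
 f(x) = log((-3^(1/3) - 3^(5/6)*I)*(C1 - 4*x)^(1/3)/2)
 f(x) = log((-3^(1/3) + 3^(5/6)*I)*(C1 - 4*x)^(1/3)/2)


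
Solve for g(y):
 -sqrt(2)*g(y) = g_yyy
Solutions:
 g(y) = C3*exp(-2^(1/6)*y) + (C1*sin(2^(1/6)*sqrt(3)*y/2) + C2*cos(2^(1/6)*sqrt(3)*y/2))*exp(2^(1/6)*y/2)


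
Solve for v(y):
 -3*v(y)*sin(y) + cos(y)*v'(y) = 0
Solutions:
 v(y) = C1/cos(y)^3


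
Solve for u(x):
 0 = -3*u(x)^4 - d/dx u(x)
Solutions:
 u(x) = (-3^(2/3) - 3*3^(1/6)*I)*(1/(C1 + 3*x))^(1/3)/6
 u(x) = (-3^(2/3) + 3*3^(1/6)*I)*(1/(C1 + 3*x))^(1/3)/6
 u(x) = (1/(C1 + 9*x))^(1/3)


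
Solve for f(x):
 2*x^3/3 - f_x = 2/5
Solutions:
 f(x) = C1 + x^4/6 - 2*x/5


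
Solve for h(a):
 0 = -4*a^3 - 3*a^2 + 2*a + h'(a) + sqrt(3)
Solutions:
 h(a) = C1 + a^4 + a^3 - a^2 - sqrt(3)*a


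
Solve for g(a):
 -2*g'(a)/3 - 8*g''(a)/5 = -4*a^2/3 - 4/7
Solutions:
 g(a) = C1 + C2*exp(-5*a/12) + 2*a^3/3 - 24*a^2/5 + 4182*a/175


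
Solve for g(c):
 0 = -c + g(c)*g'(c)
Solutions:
 g(c) = -sqrt(C1 + c^2)
 g(c) = sqrt(C1 + c^2)


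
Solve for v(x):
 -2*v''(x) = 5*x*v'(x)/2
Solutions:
 v(x) = C1 + C2*erf(sqrt(10)*x/4)


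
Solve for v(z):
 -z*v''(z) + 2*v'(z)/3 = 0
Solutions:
 v(z) = C1 + C2*z^(5/3)


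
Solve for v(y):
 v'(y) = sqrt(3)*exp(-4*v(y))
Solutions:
 v(y) = log(-I*(C1 + 4*sqrt(3)*y)^(1/4))
 v(y) = log(I*(C1 + 4*sqrt(3)*y)^(1/4))
 v(y) = log(-(C1 + 4*sqrt(3)*y)^(1/4))
 v(y) = log(C1 + 4*sqrt(3)*y)/4


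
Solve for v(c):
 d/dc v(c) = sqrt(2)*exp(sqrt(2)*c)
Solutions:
 v(c) = C1 + exp(sqrt(2)*c)


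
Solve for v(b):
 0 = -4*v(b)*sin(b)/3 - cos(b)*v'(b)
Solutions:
 v(b) = C1*cos(b)^(4/3)


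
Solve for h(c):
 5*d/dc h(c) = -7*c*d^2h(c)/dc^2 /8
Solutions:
 h(c) = C1 + C2/c^(33/7)


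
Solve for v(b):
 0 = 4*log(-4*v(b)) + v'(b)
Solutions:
 Integral(1/(log(-_y) + 2*log(2)), (_y, v(b)))/4 = C1 - b


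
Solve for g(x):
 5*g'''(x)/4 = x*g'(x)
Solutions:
 g(x) = C1 + Integral(C2*airyai(10^(2/3)*x/5) + C3*airybi(10^(2/3)*x/5), x)


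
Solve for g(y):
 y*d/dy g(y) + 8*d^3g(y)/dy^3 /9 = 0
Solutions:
 g(y) = C1 + Integral(C2*airyai(-3^(2/3)*y/2) + C3*airybi(-3^(2/3)*y/2), y)


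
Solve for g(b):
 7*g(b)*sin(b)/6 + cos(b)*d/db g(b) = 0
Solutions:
 g(b) = C1*cos(b)^(7/6)


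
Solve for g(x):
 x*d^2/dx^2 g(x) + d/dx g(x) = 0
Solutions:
 g(x) = C1 + C2*log(x)


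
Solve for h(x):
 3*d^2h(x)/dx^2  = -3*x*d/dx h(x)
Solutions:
 h(x) = C1 + C2*erf(sqrt(2)*x/2)


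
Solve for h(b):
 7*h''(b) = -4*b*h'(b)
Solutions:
 h(b) = C1 + C2*erf(sqrt(14)*b/7)


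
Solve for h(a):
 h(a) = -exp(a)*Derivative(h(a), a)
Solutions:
 h(a) = C1*exp(exp(-a))


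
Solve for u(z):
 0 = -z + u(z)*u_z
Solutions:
 u(z) = -sqrt(C1 + z^2)
 u(z) = sqrt(C1 + z^2)


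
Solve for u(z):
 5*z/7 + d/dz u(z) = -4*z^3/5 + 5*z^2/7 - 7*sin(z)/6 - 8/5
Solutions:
 u(z) = C1 - z^4/5 + 5*z^3/21 - 5*z^2/14 - 8*z/5 + 7*cos(z)/6


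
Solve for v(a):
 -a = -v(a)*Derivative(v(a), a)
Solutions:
 v(a) = -sqrt(C1 + a^2)
 v(a) = sqrt(C1 + a^2)


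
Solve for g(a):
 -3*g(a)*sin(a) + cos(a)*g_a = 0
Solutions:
 g(a) = C1/cos(a)^3


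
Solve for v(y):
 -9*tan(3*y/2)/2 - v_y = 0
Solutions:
 v(y) = C1 + 3*log(cos(3*y/2))


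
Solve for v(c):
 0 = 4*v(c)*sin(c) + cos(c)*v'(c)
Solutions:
 v(c) = C1*cos(c)^4


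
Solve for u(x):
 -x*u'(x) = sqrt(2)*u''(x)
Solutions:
 u(x) = C1 + C2*erf(2^(1/4)*x/2)


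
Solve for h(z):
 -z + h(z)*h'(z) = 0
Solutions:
 h(z) = -sqrt(C1 + z^2)
 h(z) = sqrt(C1 + z^2)


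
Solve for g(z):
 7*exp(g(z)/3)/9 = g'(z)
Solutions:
 g(z) = 3*log(-1/(C1 + 7*z)) + 9*log(3)


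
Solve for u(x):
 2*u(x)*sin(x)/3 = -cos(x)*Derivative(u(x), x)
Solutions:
 u(x) = C1*cos(x)^(2/3)


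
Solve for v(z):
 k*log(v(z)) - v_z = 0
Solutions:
 li(v(z)) = C1 + k*z


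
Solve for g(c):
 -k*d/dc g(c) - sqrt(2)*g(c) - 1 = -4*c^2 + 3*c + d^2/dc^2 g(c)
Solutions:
 g(c) = C1*exp(c*(-k + sqrt(k^2 - 4*sqrt(2)))/2) + C2*exp(-c*(k + sqrt(k^2 - 4*sqrt(2)))/2) + 2*sqrt(2)*c^2 - 4*c*k - 3*sqrt(2)*c/2 + 2*sqrt(2)*k^2 + 3*k/2 - 4 - sqrt(2)/2


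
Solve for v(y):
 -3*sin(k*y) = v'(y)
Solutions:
 v(y) = C1 + 3*cos(k*y)/k


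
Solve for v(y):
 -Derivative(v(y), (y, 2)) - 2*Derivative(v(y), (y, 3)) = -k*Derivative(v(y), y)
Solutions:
 v(y) = C1 + C2*exp(y*(sqrt(8*k + 1) - 1)/4) + C3*exp(-y*(sqrt(8*k + 1) + 1)/4)


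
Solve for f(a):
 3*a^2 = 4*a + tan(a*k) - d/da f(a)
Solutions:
 f(a) = C1 - a^3 + 2*a^2 + Piecewise((-log(cos(a*k))/k, Ne(k, 0)), (0, True))


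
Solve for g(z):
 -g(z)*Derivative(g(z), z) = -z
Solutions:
 g(z) = -sqrt(C1 + z^2)
 g(z) = sqrt(C1 + z^2)


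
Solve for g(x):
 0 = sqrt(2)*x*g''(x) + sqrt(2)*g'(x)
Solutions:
 g(x) = C1 + C2*log(x)


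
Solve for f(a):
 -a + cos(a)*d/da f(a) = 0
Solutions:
 f(a) = C1 + Integral(a/cos(a), a)


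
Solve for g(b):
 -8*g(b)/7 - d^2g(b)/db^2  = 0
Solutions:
 g(b) = C1*sin(2*sqrt(14)*b/7) + C2*cos(2*sqrt(14)*b/7)


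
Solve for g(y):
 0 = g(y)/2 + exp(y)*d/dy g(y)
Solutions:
 g(y) = C1*exp(exp(-y)/2)


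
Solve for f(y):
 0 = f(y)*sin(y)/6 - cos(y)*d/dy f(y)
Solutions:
 f(y) = C1/cos(y)^(1/6)


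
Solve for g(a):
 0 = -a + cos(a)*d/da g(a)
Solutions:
 g(a) = C1 + Integral(a/cos(a), a)


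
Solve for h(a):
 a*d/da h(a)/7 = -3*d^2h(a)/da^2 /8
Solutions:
 h(a) = C1 + C2*erf(2*sqrt(21)*a/21)


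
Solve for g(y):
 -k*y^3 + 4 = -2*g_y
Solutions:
 g(y) = C1 + k*y^4/8 - 2*y


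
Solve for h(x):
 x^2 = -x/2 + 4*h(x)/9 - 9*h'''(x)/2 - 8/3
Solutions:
 h(x) = C3*exp(2*3^(2/3)*x/9) + 9*x^2/4 + 9*x/8 + (C1*sin(3^(1/6)*x/3) + C2*cos(3^(1/6)*x/3))*exp(-3^(2/3)*x/9) + 6


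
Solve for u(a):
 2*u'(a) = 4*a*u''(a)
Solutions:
 u(a) = C1 + C2*a^(3/2)


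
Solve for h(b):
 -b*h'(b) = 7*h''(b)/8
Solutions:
 h(b) = C1 + C2*erf(2*sqrt(7)*b/7)


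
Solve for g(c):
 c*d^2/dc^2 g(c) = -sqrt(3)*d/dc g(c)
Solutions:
 g(c) = C1 + C2*c^(1 - sqrt(3))


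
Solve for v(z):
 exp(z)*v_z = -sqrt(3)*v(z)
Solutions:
 v(z) = C1*exp(sqrt(3)*exp(-z))


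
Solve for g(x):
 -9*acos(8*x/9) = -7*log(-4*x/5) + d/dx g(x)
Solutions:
 g(x) = C1 + 7*x*log(-x) - 9*x*acos(8*x/9) - 7*x*log(5) - 7*x + 14*x*log(2) + 9*sqrt(81 - 64*x^2)/8


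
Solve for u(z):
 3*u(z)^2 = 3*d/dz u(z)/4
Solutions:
 u(z) = -1/(C1 + 4*z)


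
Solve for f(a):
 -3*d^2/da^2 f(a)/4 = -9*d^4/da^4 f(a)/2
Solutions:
 f(a) = C1 + C2*a + C3*exp(-sqrt(6)*a/6) + C4*exp(sqrt(6)*a/6)


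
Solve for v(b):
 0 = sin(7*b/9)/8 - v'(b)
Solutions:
 v(b) = C1 - 9*cos(7*b/9)/56


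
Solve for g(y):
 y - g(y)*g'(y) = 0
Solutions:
 g(y) = -sqrt(C1 + y^2)
 g(y) = sqrt(C1 + y^2)


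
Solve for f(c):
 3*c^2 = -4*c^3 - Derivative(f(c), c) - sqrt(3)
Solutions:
 f(c) = C1 - c^4 - c^3 - sqrt(3)*c


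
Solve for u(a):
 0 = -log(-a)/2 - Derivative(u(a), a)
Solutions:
 u(a) = C1 - a*log(-a)/2 + a/2


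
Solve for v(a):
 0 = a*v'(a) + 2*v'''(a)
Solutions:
 v(a) = C1 + Integral(C2*airyai(-2^(2/3)*a/2) + C3*airybi(-2^(2/3)*a/2), a)


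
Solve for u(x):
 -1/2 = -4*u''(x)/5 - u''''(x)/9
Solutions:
 u(x) = C1 + C2*x + C3*sin(6*sqrt(5)*x/5) + C4*cos(6*sqrt(5)*x/5) + 5*x^2/16


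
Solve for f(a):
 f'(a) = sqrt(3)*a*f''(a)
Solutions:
 f(a) = C1 + C2*a^(sqrt(3)/3 + 1)


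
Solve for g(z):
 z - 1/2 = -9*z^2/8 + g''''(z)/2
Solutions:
 g(z) = C1 + C2*z + C3*z^2 + C4*z^3 + z^6/160 + z^5/60 - z^4/24


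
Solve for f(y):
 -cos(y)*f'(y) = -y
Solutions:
 f(y) = C1 + Integral(y/cos(y), y)


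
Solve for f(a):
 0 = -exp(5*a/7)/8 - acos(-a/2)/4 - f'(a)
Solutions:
 f(a) = C1 - a*acos(-a/2)/4 - sqrt(4 - a^2)/4 - 7*exp(5*a/7)/40


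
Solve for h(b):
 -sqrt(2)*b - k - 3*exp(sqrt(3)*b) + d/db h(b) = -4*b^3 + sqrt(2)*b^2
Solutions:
 h(b) = C1 - b^4 + sqrt(2)*b^3/3 + sqrt(2)*b^2/2 + b*k + sqrt(3)*exp(sqrt(3)*b)


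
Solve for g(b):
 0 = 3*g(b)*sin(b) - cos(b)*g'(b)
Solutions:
 g(b) = C1/cos(b)^3


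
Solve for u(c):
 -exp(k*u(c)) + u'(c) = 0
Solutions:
 u(c) = Piecewise((log(-1/(C1*k + c*k))/k, Ne(k, 0)), (nan, True))
 u(c) = Piecewise((C1 + c, Eq(k, 0)), (nan, True))


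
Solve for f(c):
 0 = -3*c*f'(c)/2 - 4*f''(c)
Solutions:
 f(c) = C1 + C2*erf(sqrt(3)*c/4)


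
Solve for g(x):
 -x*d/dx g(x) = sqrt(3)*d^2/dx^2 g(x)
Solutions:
 g(x) = C1 + C2*erf(sqrt(2)*3^(3/4)*x/6)


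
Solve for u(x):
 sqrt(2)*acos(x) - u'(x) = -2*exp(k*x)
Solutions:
 u(x) = C1 + sqrt(2)*(x*acos(x) - sqrt(1 - x^2)) + 2*Piecewise((exp(k*x)/k, Ne(k, 0)), (x, True))


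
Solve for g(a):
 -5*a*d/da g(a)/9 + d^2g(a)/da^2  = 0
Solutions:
 g(a) = C1 + C2*erfi(sqrt(10)*a/6)


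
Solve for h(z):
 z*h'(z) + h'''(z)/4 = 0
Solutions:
 h(z) = C1 + Integral(C2*airyai(-2^(2/3)*z) + C3*airybi(-2^(2/3)*z), z)


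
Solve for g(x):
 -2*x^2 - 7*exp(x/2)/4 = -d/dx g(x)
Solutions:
 g(x) = C1 + 2*x^3/3 + 7*exp(x/2)/2


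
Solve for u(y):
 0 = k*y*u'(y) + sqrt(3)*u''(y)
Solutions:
 u(y) = Piecewise((-sqrt(2)*3^(1/4)*sqrt(pi)*C1*erf(sqrt(2)*3^(3/4)*sqrt(k)*y/6)/(2*sqrt(k)) - C2, (k > 0) | (k < 0)), (-C1*y - C2, True))


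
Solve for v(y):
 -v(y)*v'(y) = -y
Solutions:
 v(y) = -sqrt(C1 + y^2)
 v(y) = sqrt(C1 + y^2)


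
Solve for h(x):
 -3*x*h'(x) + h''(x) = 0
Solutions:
 h(x) = C1 + C2*erfi(sqrt(6)*x/2)


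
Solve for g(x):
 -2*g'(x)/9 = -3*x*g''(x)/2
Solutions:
 g(x) = C1 + C2*x^(31/27)


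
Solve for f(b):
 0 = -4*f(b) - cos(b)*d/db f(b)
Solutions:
 f(b) = C1*(sin(b)^2 - 2*sin(b) + 1)/(sin(b)^2 + 2*sin(b) + 1)


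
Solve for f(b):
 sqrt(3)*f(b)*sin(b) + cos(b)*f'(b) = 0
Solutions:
 f(b) = C1*cos(b)^(sqrt(3))


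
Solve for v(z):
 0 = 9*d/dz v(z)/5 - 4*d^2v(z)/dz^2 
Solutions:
 v(z) = C1 + C2*exp(9*z/20)


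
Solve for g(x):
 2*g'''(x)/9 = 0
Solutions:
 g(x) = C1 + C2*x + C3*x^2


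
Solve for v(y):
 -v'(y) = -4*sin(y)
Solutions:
 v(y) = C1 - 4*cos(y)


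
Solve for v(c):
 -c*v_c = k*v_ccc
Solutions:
 v(c) = C1 + Integral(C2*airyai(c*(-1/k)^(1/3)) + C3*airybi(c*(-1/k)^(1/3)), c)


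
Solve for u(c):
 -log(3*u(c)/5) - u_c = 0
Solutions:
 Integral(1/(log(_y) - log(5) + log(3)), (_y, u(c))) = C1 - c


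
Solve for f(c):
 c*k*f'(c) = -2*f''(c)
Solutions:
 f(c) = Piecewise((-sqrt(pi)*C1*erf(c*sqrt(k)/2)/sqrt(k) - C2, (k > 0) | (k < 0)), (-C1*c - C2, True))


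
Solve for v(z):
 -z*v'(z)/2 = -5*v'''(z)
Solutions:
 v(z) = C1 + Integral(C2*airyai(10^(2/3)*z/10) + C3*airybi(10^(2/3)*z/10), z)


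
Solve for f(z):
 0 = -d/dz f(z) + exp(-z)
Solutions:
 f(z) = C1 - exp(-z)


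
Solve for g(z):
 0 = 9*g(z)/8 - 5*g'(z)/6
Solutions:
 g(z) = C1*exp(27*z/20)


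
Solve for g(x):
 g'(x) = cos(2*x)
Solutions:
 g(x) = C1 + sin(2*x)/2


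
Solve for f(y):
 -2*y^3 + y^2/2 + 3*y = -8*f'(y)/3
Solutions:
 f(y) = C1 + 3*y^4/16 - y^3/16 - 9*y^2/16


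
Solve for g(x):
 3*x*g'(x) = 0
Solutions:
 g(x) = C1


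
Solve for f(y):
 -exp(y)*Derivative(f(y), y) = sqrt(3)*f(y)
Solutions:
 f(y) = C1*exp(sqrt(3)*exp(-y))


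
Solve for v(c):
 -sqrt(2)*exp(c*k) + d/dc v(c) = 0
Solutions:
 v(c) = C1 + sqrt(2)*exp(c*k)/k


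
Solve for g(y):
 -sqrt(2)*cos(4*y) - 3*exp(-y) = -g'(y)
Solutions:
 g(y) = C1 + sqrt(2)*sin(4*y)/4 - 3*exp(-y)


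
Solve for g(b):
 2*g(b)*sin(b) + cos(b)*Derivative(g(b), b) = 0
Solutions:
 g(b) = C1*cos(b)^2


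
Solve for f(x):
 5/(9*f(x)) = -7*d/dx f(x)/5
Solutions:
 f(x) = -sqrt(C1 - 350*x)/21
 f(x) = sqrt(C1 - 350*x)/21


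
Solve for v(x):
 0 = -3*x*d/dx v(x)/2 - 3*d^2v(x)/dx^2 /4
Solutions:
 v(x) = C1 + C2*erf(x)
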